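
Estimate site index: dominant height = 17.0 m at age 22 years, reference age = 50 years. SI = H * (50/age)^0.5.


50/22 = 2.27273
(2.27273)^0.5 = 1.50756
SI = 17.0 * 1.50756 = 25.6285 ≈ 25.6 m

25.6 m


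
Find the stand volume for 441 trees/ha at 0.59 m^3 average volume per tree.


V_stand = 441 * 0.59 = 260.19 ≈ 260.2 m^3/ha

260.2 m^3/ha


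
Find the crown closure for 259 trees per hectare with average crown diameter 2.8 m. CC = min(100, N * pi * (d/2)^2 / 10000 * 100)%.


(d/2)^2 = (2.8/2)^2 = 1.4^2 = 1.96
Crown area = 3.141593 * 1.96 = 6.15752 m^2
N * area / 10000 * 100 = 259 * 6.15752 / 10000 * 100 = 15.9480
CC = min(100, 15.9480) = 15.9480 ≈ 15.9%

15.9%


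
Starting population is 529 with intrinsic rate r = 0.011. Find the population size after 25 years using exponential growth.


r*t = 0.011 * 25 = 0.275
exp(0.275) = 1.31653
N = 529 * 1.31653 = 696.444 ≈ 696

696


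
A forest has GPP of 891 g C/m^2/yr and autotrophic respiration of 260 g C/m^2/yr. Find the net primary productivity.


NPP = GPP - Ra = 891 - 260 = 631 g C/m^2/yr

631 g C/m^2/yr


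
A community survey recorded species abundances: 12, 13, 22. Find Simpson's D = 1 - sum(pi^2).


Total N = 12 + 13 + 22 = 47
Per-species terms:
  p = 12/47 = 0.255319; p^2 = 0.255319^2 = 0.065188
  p = 13/47 = 0.276596; p^2 = 0.276596^2 = 0.076505
  p = 22/47 = 0.468085; p^2 = 0.468085^2 = 0.219104
sum(p^2) = 0.065188 + 0.076505 + 0.219104 = 0.360797
D = 1 - 0.360797 = 0.639203 ≈ 0.6392

0.6392


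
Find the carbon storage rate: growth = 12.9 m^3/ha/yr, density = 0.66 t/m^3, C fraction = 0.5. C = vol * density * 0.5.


C = 12.9 * 0.66 * 0.5 = 4.257 ≈ 4.26 t C/ha/yr

4.26 t C/ha/yr


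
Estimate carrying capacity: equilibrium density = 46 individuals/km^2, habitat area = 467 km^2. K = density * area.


K = 46 * 467 = 21482 individuals

21482 individuals


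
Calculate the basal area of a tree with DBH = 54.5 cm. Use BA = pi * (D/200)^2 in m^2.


D/200 = 54.5/200 = 0.2725 m
(D/200)^2 = 0.2725^2 = 0.07425625
BA = 3.141593 * 0.07425625 = 0.233283 ≈ 0.2333 m^2

0.2333 m^2


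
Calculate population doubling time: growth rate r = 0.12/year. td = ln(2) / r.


td = ln(2) / 0.12 = 0.693147 / 0.12 = 5.77623 ≈ 5.8 years

5.8 years


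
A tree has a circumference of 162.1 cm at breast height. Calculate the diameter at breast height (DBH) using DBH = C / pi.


DBH = C / pi = 162.1 / 3.141593 = 51.5980 ≈ 51.60 cm

51.60 cm


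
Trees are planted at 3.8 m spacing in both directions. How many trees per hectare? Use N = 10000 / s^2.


N = 10000 / 3.8^2 = 10000 / 14.44 = 692.521 ≈ 693 trees/ha

693 trees/ha


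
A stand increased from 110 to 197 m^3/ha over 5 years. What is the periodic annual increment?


PAI = (V2 - V1) / period = (197 - 110) / 5 = 87 / 5 = 17.40 m^3/ha/yr

17.40 m^3/ha/yr


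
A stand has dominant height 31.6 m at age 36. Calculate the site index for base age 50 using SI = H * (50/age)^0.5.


50/36 = 1.38889
(1.38889)^0.5 = 1.17851
SI = 31.6 * 1.17851 = 37.2409 ≈ 37.2 m

37.2 m


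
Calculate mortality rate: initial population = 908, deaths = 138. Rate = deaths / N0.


Mortality rate = 138 / 908 = 0.151982 ≈ 0.1520

0.1520


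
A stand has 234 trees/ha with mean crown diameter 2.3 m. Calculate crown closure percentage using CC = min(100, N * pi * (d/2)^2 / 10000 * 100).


(d/2)^2 = (2.3/2)^2 = 1.15^2 = 1.3225
Crown area = 3.141593 * 1.3225 = 4.15476 m^2
N * area / 10000 * 100 = 234 * 4.15476 / 10000 * 100 = 9.72214
CC = min(100, 9.72214) = 9.72214 ≈ 9.7%

9.7%


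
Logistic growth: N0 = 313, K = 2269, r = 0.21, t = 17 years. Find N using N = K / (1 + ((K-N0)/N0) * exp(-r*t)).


(K - N0)/N0 = (2269 - 313)/313 = 1956/313 = 6.24920
r*t = 0.21 * 17 = 3.57; exp(-3.57) = 0.0281559
6.24920 * 0.0281559 = 0.175952
1 + 0.175952 = 1.17595
N = 2269 / 1.17595 = 1929.50 ≈ 1930

1930


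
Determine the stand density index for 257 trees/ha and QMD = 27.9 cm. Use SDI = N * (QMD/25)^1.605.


QMD/25 = 27.9/25 = 1.116
(1.116)^1.605 = exp(1.605 * ln(1.116)) = exp(1.605 * 0.109751) = exp(0.176150) = 1.19262
SDI = 257 * 1.19262 = 306.503 ≈ 307

307


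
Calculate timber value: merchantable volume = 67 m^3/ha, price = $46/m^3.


Value = 67 * 46 = $3082/ha

$3082/ha


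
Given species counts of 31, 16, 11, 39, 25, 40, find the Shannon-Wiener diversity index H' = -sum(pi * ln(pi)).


Total N = 31 + 16 + 11 + 39 + 25 + 40 = 162
Per-species terms:
  p = 31/162 = 0.191358; ln(p) = -1.653609; p*ln(p) = 0.191358 * (-1.653609) = -0.316431
  p = 16/162 = 0.098765; ln(p) = -2.315012; p*ln(p) = 0.098765 * (-2.315012) = -0.228642
  p = 11/162 = 0.067901; ln(p) = -2.689705; p*ln(p) = 0.067901 * (-2.689705) = -0.182634
  p = 39/162 = 0.240741; ln(p) = -1.424034; p*ln(p) = 0.240741 * (-1.424034) = -0.342823
  p = 25/162 = 0.154321; ln(p) = -1.868720; p*ln(p) = 0.154321 * (-1.868720) = -0.288383
  p = 40/162 = 0.246914; ln(p) = -1.398715; p*ln(p) = 0.246914 * (-1.398715) = -0.345362
sum(p*ln(p)) = (-0.316431) + (-0.228642) + (-0.182634) + (-0.342823) + (-0.288383) + (-0.345362) = -1.704275
H' = -(-1.704275) = 1.704275 ≈ 1.7043

1.7043


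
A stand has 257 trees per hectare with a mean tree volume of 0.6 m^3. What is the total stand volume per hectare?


V_stand = 257 * 0.6 = 154.2 m^3/ha

154.2 m^3/ha


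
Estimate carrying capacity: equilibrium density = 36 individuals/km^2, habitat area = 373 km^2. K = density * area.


K = 36 * 373 = 13428 individuals

13428 individuals


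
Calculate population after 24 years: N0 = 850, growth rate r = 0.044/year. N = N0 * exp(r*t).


r*t = 0.044 * 24 = 1.056
exp(1.056) = 2.87485
N = 850 * 2.87485 = 2443.62 ≈ 2444

2444


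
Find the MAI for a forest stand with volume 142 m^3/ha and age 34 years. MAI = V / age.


MAI = 142 / 34 = 4.1765 ≈ 4.18 m^3/ha/yr

4.18 m^3/ha/yr


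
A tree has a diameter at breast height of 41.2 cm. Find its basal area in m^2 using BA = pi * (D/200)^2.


D/200 = 41.2/200 = 0.206 m
(D/200)^2 = 0.206^2 = 0.042436
BA = 3.141593 * 0.042436 = 0.133317 ≈ 0.1333 m^2

0.1333 m^2


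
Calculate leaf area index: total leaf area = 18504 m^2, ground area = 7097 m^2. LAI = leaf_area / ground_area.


LAI = 18504 / 7097 = 2.6073 ≈ 2.61

2.61


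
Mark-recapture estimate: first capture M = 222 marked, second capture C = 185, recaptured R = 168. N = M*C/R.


N = M * C / R = 222 * 185 / 168 = 41070 / 168 = 244.46 ≈ 244

244 individuals


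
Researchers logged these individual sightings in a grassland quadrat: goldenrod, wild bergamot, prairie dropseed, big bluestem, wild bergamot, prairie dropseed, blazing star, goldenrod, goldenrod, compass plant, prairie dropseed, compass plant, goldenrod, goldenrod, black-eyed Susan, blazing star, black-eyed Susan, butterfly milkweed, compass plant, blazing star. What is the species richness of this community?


Total individuals logged = 20
Distinct species (count of individuals): goldenrod (5), wild bergamot (2), prairie dropseed (3), big bluestem (1), blazing star (3), compass plant (3), black-eyed Susan (2), butterfly milkweed (1)
Species richness = number of distinct species = 8

8


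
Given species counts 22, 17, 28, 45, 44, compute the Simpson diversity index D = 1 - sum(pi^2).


Total N = 22 + 17 + 28 + 45 + 44 = 156
Per-species terms:
  p = 22/156 = 0.141026; p^2 = 0.141026^2 = 0.019888
  p = 17/156 = 0.108974; p^2 = 0.108974^2 = 0.011875
  p = 28/156 = 0.179487; p^2 = 0.179487^2 = 0.032216
  p = 45/156 = 0.288462; p^2 = 0.288462^2 = 0.083210
  p = 44/156 = 0.282051; p^2 = 0.282051^2 = 0.079553
sum(p^2) = 0.019888 + 0.011875 + 0.032216 + 0.083210 + 0.079553 = 0.226742
D = 1 - 0.226742 = 0.773258 ≈ 0.7733

0.7733


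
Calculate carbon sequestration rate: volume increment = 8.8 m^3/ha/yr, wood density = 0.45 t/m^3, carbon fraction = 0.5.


C = 8.8 * 0.45 * 0.5 = 1.98 t C/ha/yr

1.98 t C/ha/yr


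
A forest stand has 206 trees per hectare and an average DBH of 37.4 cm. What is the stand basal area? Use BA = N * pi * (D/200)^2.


(D/200)^2 = (37.4/200)^2 = 0.187^2 = 0.034969
Individual BA = 3.141593 * 0.034969 = 0.109858 m^2
Stand BA = 206 * 0.109858 = 22.6307 ≈ 22.63 m^2/ha

22.63 m^2/ha


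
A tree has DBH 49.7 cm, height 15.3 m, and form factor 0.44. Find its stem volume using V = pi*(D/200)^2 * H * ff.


(D/200)^2 = (49.7/200)^2 = 0.2485^2 = 0.06175225
BA = 3.141593 * 0.06175225 = 0.194000 m^2
V = 0.194000 * 15.3 * 0.44 = 1.30601 ≈ 1.306 m^3

1.306 m^3


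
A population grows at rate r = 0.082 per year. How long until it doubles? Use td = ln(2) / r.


td = ln(2) / 0.082 = 0.693147 / 0.082 = 8.45301 ≈ 8.5 years

8.5 years


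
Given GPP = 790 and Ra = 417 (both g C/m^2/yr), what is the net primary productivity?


NPP = GPP - Ra = 790 - 417 = 373 g C/m^2/yr

373 g C/m^2/yr


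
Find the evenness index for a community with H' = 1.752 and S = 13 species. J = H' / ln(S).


ln(13) = 2.56495
J = H' / ln(S) = 1.752 / 2.56495 = 0.683054 ≈ 0.6831

0.6831


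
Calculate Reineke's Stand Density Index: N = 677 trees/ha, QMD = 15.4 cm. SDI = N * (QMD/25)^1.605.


QMD/25 = 15.4/25 = 0.616
(0.616)^1.605 = exp(1.605 * ln(0.616)) = exp(1.605 * (-0.484508)) = exp(-0.777635) = 0.459491
SDI = 677 * 0.459491 = 311.075 ≈ 311

311


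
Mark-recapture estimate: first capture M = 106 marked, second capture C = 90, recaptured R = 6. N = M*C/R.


N = M * C / R = 106 * 90 / 6 = 9540 / 6 = 1590

1590 individuals


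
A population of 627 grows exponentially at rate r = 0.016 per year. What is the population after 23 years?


r*t = 0.016 * 23 = 0.368
exp(0.368) = 1.44484
N = 627 * 1.44484 = 905.915 ≈ 906

906


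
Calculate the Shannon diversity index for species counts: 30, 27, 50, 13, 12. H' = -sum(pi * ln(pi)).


Total N = 30 + 27 + 50 + 13 + 12 = 132
Per-species terms:
  p = 30/132 = 0.227273; ln(p) = -1.481603; p*ln(p) = 0.227273 * (-1.481603) = -0.336728
  p = 27/132 = 0.204545; ln(p) = -1.586967; p*ln(p) = 0.204545 * (-1.586967) = -0.324606
  p = 50/132 = 0.378788; ln(p) = -0.970779; p*ln(p) = 0.378788 * (-0.970779) = -0.367719
  p = 13/132 = 0.098485; ln(p) = -2.317851; p*ln(p) = 0.098485 * (-2.317851) = -0.228274
  p = 12/132 = 0.090909; ln(p) = -2.397896; p*ln(p) = 0.090909 * (-2.397896) = -0.217990
sum(p*ln(p)) = (-0.336728) + (-0.324606) + (-0.367719) + (-0.228274) + (-0.217990) = -1.475317
H' = -(-1.475317) = 1.475317 ≈ 1.4753

1.4753


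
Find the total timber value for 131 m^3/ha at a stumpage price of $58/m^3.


Value = 131 * 58 = $7598/ha

$7598/ha


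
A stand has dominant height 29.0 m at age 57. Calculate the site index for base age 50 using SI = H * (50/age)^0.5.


50/57 = 0.877193
(0.877193)^0.5 = 0.936586
SI = 29.0 * 0.936586 = 27.1610 ≈ 27.2 m

27.2 m


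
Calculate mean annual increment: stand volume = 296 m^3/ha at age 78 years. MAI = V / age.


MAI = 296 / 78 = 3.7949 ≈ 3.79 m^3/ha/yr

3.79 m^3/ha/yr


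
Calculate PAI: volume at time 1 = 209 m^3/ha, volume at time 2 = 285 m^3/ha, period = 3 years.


PAI = (V2 - V1) / period = (285 - 209) / 3 = 76 / 3 = 25.3333 ≈ 25.33 m^3/ha/yr

25.33 m^3/ha/yr


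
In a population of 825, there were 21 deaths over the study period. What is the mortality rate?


Mortality rate = 21 / 825 = 0.025455 ≈ 0.0255

0.0255


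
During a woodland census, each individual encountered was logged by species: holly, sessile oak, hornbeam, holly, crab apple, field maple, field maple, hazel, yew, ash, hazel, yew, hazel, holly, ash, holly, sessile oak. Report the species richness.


Total individuals logged = 17
Distinct species (count of individuals): holly (4), sessile oak (2), hornbeam (1), crab apple (1), field maple (2), hazel (3), yew (2), ash (2)
Species richness = number of distinct species = 8

8


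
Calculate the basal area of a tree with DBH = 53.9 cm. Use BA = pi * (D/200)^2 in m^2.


D/200 = 53.9/200 = 0.2695 m
(D/200)^2 = 0.2695^2 = 0.07263025
BA = 3.141593 * 0.07263025 = 0.228175 ≈ 0.2282 m^2

0.2282 m^2


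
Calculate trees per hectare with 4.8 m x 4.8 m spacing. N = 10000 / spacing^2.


N = 10000 / 4.8^2 = 10000 / 23.04 = 434.028 ≈ 434 trees/ha

434 trees/ha


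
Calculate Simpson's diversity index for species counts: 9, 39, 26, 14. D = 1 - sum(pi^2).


Total N = 9 + 39 + 26 + 14 = 88
Per-species terms:
  p = 9/88 = 0.102273; p^2 = 0.102273^2 = 0.010460
  p = 39/88 = 0.443182; p^2 = 0.443182^2 = 0.196410
  p = 26/88 = 0.295455; p^2 = 0.295455^2 = 0.087294
  p = 14/88 = 0.159091; p^2 = 0.159091^2 = 0.025310
sum(p^2) = 0.010460 + 0.196410 + 0.087294 + 0.025310 = 0.319474
D = 1 - 0.319474 = 0.680526 ≈ 0.6805

0.6805


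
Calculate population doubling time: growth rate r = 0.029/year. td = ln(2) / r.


td = ln(2) / 0.029 = 0.693147 / 0.029 = 23.9016 ≈ 23.9 years

23.9 years


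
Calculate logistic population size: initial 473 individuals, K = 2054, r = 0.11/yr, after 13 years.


(K - N0)/N0 = (2054 - 473)/473 = 1581/473 = 3.34249
r*t = 0.11 * 13 = 1.43; exp(-1.43) = 0.239309
3.34249 * 0.239309 = 0.799888
1 + 0.799888 = 1.79989
N = 2054 / 1.79989 = 1141.18 ≈ 1141

1141


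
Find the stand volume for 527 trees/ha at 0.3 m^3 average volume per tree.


V_stand = 527 * 0.3 = 158.1 m^3/ha

158.1 m^3/ha


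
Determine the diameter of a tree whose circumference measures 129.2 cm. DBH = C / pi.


DBH = C / pi = 129.2 / 3.141593 = 41.1256 ≈ 41.13 cm

41.13 cm


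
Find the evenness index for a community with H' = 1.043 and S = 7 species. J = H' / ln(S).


ln(7) = 1.94591
J = H' / ln(S) = 1.043 / 1.94591 = 0.535996 ≈ 0.5360

0.5360


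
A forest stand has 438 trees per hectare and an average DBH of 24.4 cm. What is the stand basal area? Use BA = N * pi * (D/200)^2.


(D/200)^2 = (24.4/200)^2 = 0.122^2 = 0.014884
Individual BA = 3.141593 * 0.014884 = 0.0467595 m^2
Stand BA = 438 * 0.0467595 = 20.4807 ≈ 20.48 m^2/ha

20.48 m^2/ha


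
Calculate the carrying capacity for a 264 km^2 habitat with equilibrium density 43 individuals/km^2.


K = 43 * 264 = 11352 individuals

11352 individuals


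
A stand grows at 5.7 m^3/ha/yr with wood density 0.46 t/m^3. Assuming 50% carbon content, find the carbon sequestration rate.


C = 5.7 * 0.46 * 0.5 = 1.311 ≈ 1.31 t C/ha/yr

1.31 t C/ha/yr


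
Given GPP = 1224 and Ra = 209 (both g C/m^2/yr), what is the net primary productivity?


NPP = GPP - Ra = 1224 - 209 = 1015 g C/m^2/yr

1015 g C/m^2/yr


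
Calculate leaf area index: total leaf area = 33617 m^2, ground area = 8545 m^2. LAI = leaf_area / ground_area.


LAI = 33617 / 8545 = 3.9341 ≈ 3.93

3.93


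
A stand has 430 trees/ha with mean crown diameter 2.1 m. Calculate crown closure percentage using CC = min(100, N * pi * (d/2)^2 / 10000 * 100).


(d/2)^2 = (2.1/2)^2 = 1.05^2 = 1.1025
Crown area = 3.141593 * 1.1025 = 3.46361 m^2
N * area / 10000 * 100 = 430 * 3.46361 / 10000 * 100 = 14.8935
CC = min(100, 14.8935) = 14.8935 ≈ 14.9%

14.9%


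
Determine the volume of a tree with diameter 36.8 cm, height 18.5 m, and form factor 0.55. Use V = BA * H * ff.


(D/200)^2 = (36.8/200)^2 = 0.184^2 = 0.033856
BA = 3.141593 * 0.033856 = 0.106362 m^2
V = 0.106362 * 18.5 * 0.55 = 1.08223 ≈ 1.082 m^3

1.082 m^3


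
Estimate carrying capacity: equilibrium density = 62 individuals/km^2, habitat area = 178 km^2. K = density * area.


K = 62 * 178 = 11036 individuals

11036 individuals


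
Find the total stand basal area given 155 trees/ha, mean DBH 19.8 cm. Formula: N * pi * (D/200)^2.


(D/200)^2 = (19.8/200)^2 = 0.099^2 = 0.009801
Individual BA = 3.141593 * 0.009801 = 0.0307908 m^2
Stand BA = 155 * 0.0307908 = 4.77257 ≈ 4.77 m^2/ha

4.77 m^2/ha


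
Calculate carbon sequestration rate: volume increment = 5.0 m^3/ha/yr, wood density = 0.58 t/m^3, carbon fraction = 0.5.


C = 5.0 * 0.58 * 0.5 = 1.45 t C/ha/yr

1.45 t C/ha/yr


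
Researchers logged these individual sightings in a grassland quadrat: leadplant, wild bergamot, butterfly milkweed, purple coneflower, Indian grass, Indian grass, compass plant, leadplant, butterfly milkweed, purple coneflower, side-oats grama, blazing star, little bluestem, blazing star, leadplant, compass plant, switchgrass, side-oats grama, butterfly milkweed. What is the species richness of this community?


Total individuals logged = 19
Distinct species (count of individuals): leadplant (3), wild bergamot (1), butterfly milkweed (3), purple coneflower (2), Indian grass (2), compass plant (2), side-oats grama (2), blazing star (2), little bluestem (1), switchgrass (1)
Species richness = number of distinct species = 10

10


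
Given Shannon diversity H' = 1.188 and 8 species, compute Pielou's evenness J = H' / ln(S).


ln(8) = 2.07944
J = H' / ln(S) = 1.188 / 2.07944 = 0.571308 ≈ 0.5713

0.5713


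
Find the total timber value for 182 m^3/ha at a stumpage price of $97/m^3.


Value = 182 * 97 = $17654/ha

$17654/ha


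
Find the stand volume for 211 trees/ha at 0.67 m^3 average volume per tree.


V_stand = 211 * 0.67 = 141.37 ≈ 141.4 m^3/ha

141.4 m^3/ha


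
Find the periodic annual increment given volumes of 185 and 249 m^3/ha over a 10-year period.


PAI = (V2 - V1) / period = (249 - 185) / 10 = 64 / 10 = 6.40 m^3/ha/yr

6.40 m^3/ha/yr


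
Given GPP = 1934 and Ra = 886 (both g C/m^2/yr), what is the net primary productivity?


NPP = GPP - Ra = 1934 - 886 = 1048 g C/m^2/yr

1048 g C/m^2/yr


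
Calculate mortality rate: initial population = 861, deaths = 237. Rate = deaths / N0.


Mortality rate = 237 / 861 = 0.275261 ≈ 0.2753

0.2753


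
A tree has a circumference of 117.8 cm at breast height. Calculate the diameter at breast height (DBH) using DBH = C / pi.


DBH = C / pi = 117.8 / 3.141593 = 37.4969 ≈ 37.50 cm

37.50 cm


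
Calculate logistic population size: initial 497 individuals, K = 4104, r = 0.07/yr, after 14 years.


(K - N0)/N0 = (4104 - 497)/497 = 3607/497 = 7.25755
r*t = 0.07 * 14 = 0.98; exp(-0.98) = 0.375311
7.25755 * 0.375311 = 2.72384
1 + 2.72384 = 3.72384
N = 4104 / 3.72384 = 1102.09 ≈ 1102

1102


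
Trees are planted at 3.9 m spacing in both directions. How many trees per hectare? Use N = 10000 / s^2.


N = 10000 / 3.9^2 = 10000 / 15.21 = 657.462 ≈ 657 trees/ha

657 trees/ha


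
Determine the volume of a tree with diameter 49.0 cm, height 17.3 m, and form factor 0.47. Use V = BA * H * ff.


(D/200)^2 = (49.0/200)^2 = 0.245^2 = 0.060025
BA = 3.141593 * 0.060025 = 0.188574 m^2
V = 0.188574 * 17.3 * 0.47 = 1.53330 ≈ 1.533 m^3

1.533 m^3


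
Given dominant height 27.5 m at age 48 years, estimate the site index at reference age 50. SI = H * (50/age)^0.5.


50/48 = 1.04167
(1.04167)^0.5 = 1.02062
SI = 27.5 * 1.02062 = 28.0671 ≈ 28.1 m

28.1 m


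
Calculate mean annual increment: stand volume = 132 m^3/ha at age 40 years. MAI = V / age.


MAI = 132 / 40 = 3.30 m^3/ha/yr

3.30 m^3/ha/yr


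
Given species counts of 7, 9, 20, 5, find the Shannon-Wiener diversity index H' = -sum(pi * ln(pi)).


Total N = 7 + 9 + 20 + 5 = 41
Per-species terms:
  p = 7/41 = 0.170732; ln(p) = -1.767660; p*ln(p) = 0.170732 * (-1.767660) = -0.301796
  p = 9/41 = 0.219512; ln(p) = -1.516348; p*ln(p) = 0.219512 * (-1.516348) = -0.332857
  p = 20/41 = 0.487805; ln(p) = -0.717840; p*ln(p) = 0.487805 * (-0.717840) = -0.350166
  p = 5/41 = 0.121951; ln(p) = -2.104136; p*ln(p) = 0.121951 * (-2.104136) = -0.256601
sum(p*ln(p)) = (-0.301796) + (-0.332857) + (-0.350166) + (-0.256601) = -1.241420
H' = -(-1.241420) = 1.241420 ≈ 1.2414

1.2414


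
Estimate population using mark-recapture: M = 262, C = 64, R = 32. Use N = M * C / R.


N = M * C / R = 262 * 64 / 32 = 16768 / 32 = 524

524 individuals


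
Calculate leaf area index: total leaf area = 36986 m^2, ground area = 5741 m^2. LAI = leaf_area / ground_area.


LAI = 36986 / 5741 = 6.4424 ≈ 6.44

6.44


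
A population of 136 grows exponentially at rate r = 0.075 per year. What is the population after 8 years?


r*t = 0.075 * 8 = 0.6
exp(0.6) = 1.82212
N = 136 * 1.82212 = 247.808 ≈ 248

248


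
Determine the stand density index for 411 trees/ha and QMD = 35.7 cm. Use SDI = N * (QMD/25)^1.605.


QMD/25 = 35.7/25 = 1.428
(1.428)^1.605 = exp(1.605 * ln(1.428)) = exp(1.605 * 0.356275) = exp(0.571821) = 1.77149
SDI = 411 * 1.77149 = 728.082 ≈ 728

728


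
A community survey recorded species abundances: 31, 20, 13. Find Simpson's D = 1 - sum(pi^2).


Total N = 31 + 20 + 13 = 64
Per-species terms:
  p = 31/64 = 0.484375; p^2 = 0.484375^2 = 0.234619
  p = 20/64 = 0.312500; p^2 = 0.312500^2 = 0.097656
  p = 13/64 = 0.203125; p^2 = 0.203125^2 = 0.041260
sum(p^2) = 0.234619 + 0.097656 + 0.041260 = 0.373535
D = 1 - 0.373535 = 0.626465 ≈ 0.6265

0.6265


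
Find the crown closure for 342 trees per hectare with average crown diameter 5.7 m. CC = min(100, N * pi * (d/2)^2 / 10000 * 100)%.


(d/2)^2 = (5.7/2)^2 = 2.85^2 = 8.1225
Crown area = 3.141593 * 8.1225 = 25.5176 m^2
N * area / 10000 * 100 = 342 * 25.5176 / 10000 * 100 = 87.2702
CC = min(100, 87.2702) = 87.2702 ≈ 87.3%

87.3%


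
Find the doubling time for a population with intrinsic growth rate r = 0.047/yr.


td = ln(2) / 0.047 = 0.693147 / 0.047 = 14.7478 ≈ 14.7 years

14.7 years


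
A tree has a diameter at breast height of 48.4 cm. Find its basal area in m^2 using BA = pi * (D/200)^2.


D/200 = 48.4/200 = 0.242 m
(D/200)^2 = 0.242^2 = 0.058564
BA = 3.141593 * 0.058564 = 0.183984 ≈ 0.1840 m^2

0.1840 m^2


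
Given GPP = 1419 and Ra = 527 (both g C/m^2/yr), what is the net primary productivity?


NPP = GPP - Ra = 1419 - 527 = 892 g C/m^2/yr

892 g C/m^2/yr


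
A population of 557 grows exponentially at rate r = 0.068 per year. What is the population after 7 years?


r*t = 0.068 * 7 = 0.476
exp(0.476) = 1.60962
N = 557 * 1.60962 = 896.558 ≈ 897

897


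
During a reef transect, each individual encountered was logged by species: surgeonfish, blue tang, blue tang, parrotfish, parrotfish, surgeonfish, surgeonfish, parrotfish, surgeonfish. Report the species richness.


Total individuals logged = 9
Distinct species (count of individuals): surgeonfish (4), blue tang (2), parrotfish (3)
Species richness = number of distinct species = 3

3


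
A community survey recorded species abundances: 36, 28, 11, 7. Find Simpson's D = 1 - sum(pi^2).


Total N = 36 + 28 + 11 + 7 = 82
Per-species terms:
  p = 36/82 = 0.439024; p^2 = 0.439024^2 = 0.192742
  p = 28/82 = 0.341463; p^2 = 0.341463^2 = 0.116597
  p = 11/82 = 0.134146; p^2 = 0.134146^2 = 0.017995
  p = 7/82 = 0.085366; p^2 = 0.085366^2 = 0.007287
sum(p^2) = 0.192742 + 0.116597 + 0.017995 + 0.007287 = 0.334621
D = 1 - 0.334621 = 0.665379 ≈ 0.6654

0.6654


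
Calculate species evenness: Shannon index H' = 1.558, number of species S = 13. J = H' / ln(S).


ln(13) = 2.56495
J = H' / ln(S) = 1.558 / 2.56495 = 0.607419 ≈ 0.6074

0.6074


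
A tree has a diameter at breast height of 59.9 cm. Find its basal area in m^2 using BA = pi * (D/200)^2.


D/200 = 59.9/200 = 0.2995 m
(D/200)^2 = 0.2995^2 = 0.08970025
BA = 3.141593 * 0.08970025 = 0.281802 ≈ 0.2818 m^2

0.2818 m^2


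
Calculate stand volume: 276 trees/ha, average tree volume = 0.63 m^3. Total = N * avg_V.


V_stand = 276 * 0.63 = 173.88 ≈ 173.9 m^3/ha

173.9 m^3/ha


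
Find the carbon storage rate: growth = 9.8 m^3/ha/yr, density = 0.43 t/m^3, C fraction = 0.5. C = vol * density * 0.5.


C = 9.8 * 0.43 * 0.5 = 2.107 ≈ 2.11 t C/ha/yr

2.11 t C/ha/yr


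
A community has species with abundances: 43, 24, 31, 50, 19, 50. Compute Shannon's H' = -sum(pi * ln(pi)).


Total N = 43 + 24 + 31 + 50 + 19 + 50 = 217
Per-species terms:
  p = 43/217 = 0.198157; ln(p) = -1.618696; p*ln(p) = 0.198157 * (-1.618696) = -0.320756
  p = 24/217 = 0.110599; ln(p) = -2.201844; p*ln(p) = 0.110599 * (-2.201844) = -0.243522
  p = 31/217 = 0.142857; ln(p) = -1.945911; p*ln(p) = 0.142857 * (-1.945911) = -0.277987
  p = 50/217 = 0.230415; ln(p) = -1.467873; p*ln(p) = 0.230415 * (-1.467873) = -0.338220
  p = 19/217 = 0.087558; ln(p) = -2.435454; p*ln(p) = 0.087558 * (-2.435454) = -0.213243
  p = 50/217 = 0.230415; ln(p) = -1.467873; p*ln(p) = 0.230415 * (-1.467873) = -0.338220
sum(p*ln(p)) = (-0.320756) + (-0.243522) + (-0.277987) + (-0.338220) + (-0.213243) + (-0.338220) = -1.731948
H' = -(-1.731948) = 1.731948 ≈ 1.7319

1.7319


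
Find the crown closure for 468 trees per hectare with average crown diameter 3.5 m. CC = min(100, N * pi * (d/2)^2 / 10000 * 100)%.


(d/2)^2 = (3.5/2)^2 = 1.75^2 = 3.0625
Crown area = 3.141593 * 3.0625 = 9.62113 m^2
N * area / 10000 * 100 = 468 * 9.62113 / 10000 * 100 = 45.0269
CC = min(100, 45.0269) = 45.0269 ≈ 45.0%

45.0%


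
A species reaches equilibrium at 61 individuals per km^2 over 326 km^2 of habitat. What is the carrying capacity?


K = 61 * 326 = 19886 individuals

19886 individuals


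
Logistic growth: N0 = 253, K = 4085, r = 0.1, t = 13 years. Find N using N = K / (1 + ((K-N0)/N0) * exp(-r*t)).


(K - N0)/N0 = (4085 - 253)/253 = 3832/253 = 15.1462
r*t = 0.1 * 13 = 1.3; exp(-1.3) = 0.272532
15.1462 * 0.272532 = 4.12782
1 + 4.12782 = 5.12782
N = 4085 / 5.12782 = 796.635 ≈ 797

797


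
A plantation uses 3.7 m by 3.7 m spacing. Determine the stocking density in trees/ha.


N = 10000 / 3.7^2 = 10000 / 13.69 = 730.460 ≈ 730 trees/ha

730 trees/ha


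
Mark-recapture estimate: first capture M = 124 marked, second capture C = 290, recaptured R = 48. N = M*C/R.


N = M * C / R = 124 * 290 / 48 = 35960 / 48 = 749.17 ≈ 749

749 individuals


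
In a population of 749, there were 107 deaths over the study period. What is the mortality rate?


Mortality rate = 107 / 749 = 0.142857 ≈ 0.1429

0.1429


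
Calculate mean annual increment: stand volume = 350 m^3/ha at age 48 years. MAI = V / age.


MAI = 350 / 48 = 7.2917 ≈ 7.29 m^3/ha/yr

7.29 m^3/ha/yr


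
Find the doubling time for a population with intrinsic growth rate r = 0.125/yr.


td = ln(2) / 0.125 = 0.693147 / 0.125 = 5.54518 ≈ 5.5 years

5.5 years


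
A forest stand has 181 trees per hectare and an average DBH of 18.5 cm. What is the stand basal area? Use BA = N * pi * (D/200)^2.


(D/200)^2 = (18.5/200)^2 = 0.0925^2 = 0.00855625
Individual BA = 3.141593 * 0.00855625 = 0.0268803 m^2
Stand BA = 181 * 0.0268803 = 4.86533 ≈ 4.87 m^2/ha

4.87 m^2/ha


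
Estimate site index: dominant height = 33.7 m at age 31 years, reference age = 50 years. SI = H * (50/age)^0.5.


50/31 = 1.61290
(1.61290)^0.5 = 1.27000
SI = 33.7 * 1.27000 = 42.7990 ≈ 42.8 m

42.8 m


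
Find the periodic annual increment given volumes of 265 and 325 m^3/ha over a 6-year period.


PAI = (V2 - V1) / period = (325 - 265) / 6 = 60 / 6 = 10.00 m^3/ha/yr

10.00 m^3/ha/yr


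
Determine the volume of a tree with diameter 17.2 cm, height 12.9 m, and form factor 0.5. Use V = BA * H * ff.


(D/200)^2 = (17.2/200)^2 = 0.086^2 = 0.007396
BA = 3.141593 * 0.007396 = 0.0232352 m^2
V = 0.0232352 * 12.9 * 0.5 = 0.149867 ≈ 0.150 m^3

0.150 m^3


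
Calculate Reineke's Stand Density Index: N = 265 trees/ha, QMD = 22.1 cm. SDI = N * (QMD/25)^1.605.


QMD/25 = 22.1/25 = 0.884
(0.884)^1.605 = exp(1.605 * ln(0.884)) = exp(1.605 * (-0.123298)) = exp(-0.197893) = 0.820458
SDI = 265 * 0.820458 = 217.421 ≈ 217

217


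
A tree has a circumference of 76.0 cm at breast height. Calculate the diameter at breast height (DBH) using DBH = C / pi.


DBH = C / pi = 76.0 / 3.141593 = 24.1915 ≈ 24.19 cm

24.19 cm


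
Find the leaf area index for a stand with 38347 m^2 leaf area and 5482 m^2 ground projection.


LAI = 38347 / 5482 = 6.9951 ≈ 7.00

7.00


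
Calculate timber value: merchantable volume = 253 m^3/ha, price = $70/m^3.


Value = 253 * 70 = $17710/ha

$17710/ha


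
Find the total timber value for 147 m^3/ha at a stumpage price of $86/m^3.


Value = 147 * 86 = $12642/ha

$12642/ha


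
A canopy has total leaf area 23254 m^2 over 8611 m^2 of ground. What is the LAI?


LAI = 23254 / 8611 = 2.7005 ≈ 2.70

2.70


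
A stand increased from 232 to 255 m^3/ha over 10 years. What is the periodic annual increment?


PAI = (V2 - V1) / period = (255 - 232) / 10 = 23 / 10 = 2.30 m^3/ha/yr

2.30 m^3/ha/yr


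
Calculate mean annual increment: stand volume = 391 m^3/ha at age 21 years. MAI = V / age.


MAI = 391 / 21 = 18.6190 ≈ 18.62 m^3/ha/yr

18.62 m^3/ha/yr


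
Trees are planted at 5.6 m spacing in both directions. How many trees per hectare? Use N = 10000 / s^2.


N = 10000 / 5.6^2 = 10000 / 31.36 = 318.878 ≈ 319 trees/ha

319 trees/ha


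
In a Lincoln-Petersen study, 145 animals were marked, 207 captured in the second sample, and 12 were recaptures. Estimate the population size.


N = M * C / R = 145 * 207 / 12 = 30015 / 12 = 2501.25 ≈ 2501

2501 individuals


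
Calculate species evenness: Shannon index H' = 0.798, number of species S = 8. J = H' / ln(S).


ln(8) = 2.07944
J = H' / ln(S) = 0.798 / 2.07944 = 0.383757 ≈ 0.3838

0.3838


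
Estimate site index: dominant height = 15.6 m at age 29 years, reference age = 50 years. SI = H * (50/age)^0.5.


50/29 = 1.72414
(1.72414)^0.5 = 1.31307
SI = 15.6 * 1.31307 = 20.4839 ≈ 20.5 m

20.5 m


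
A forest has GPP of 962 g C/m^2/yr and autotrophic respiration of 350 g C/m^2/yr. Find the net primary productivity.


NPP = GPP - Ra = 962 - 350 = 612 g C/m^2/yr

612 g C/m^2/yr


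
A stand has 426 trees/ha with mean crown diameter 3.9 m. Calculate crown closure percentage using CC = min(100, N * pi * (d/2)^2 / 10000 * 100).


(d/2)^2 = (3.9/2)^2 = 1.95^2 = 3.8025
Crown area = 3.141593 * 3.8025 = 11.9459 m^2
N * area / 10000 * 100 = 426 * 11.9459 / 10000 * 100 = 50.8895
CC = min(100, 50.8895) = 50.8895 ≈ 50.9%

50.9%


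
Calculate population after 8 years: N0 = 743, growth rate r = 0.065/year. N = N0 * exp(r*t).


r*t = 0.065 * 8 = 0.52
exp(0.52) = 1.68203
N = 743 * 1.68203 = 1249.75 ≈ 1250

1250


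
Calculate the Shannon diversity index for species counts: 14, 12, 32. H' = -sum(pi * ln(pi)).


Total N = 14 + 12 + 32 = 58
Per-species terms:
  p = 14/58 = 0.241379; ln(p) = -1.421387; p*ln(p) = 0.241379 * (-1.421387) = -0.343093
  p = 12/58 = 0.206897; ln(p) = -1.575534; p*ln(p) = 0.206897 * (-1.575534) = -0.325973
  p = 32/58 = 0.551724; ln(p) = -0.594707; p*ln(p) = 0.551724 * (-0.594707) = -0.328114
sum(p*ln(p)) = (-0.343093) + (-0.325973) + (-0.328114) = -0.997180
H' = -(-0.997180) = 0.997180 ≈ 0.9972

0.9972


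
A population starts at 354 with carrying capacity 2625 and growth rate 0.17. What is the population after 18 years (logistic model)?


(K - N0)/N0 = (2625 - 354)/354 = 2271/354 = 6.41525
r*t = 0.17 * 18 = 3.06; exp(-3.06) = 0.0468877
6.41525 * 0.0468877 = 0.300796
1 + 0.300796 = 1.30080
N = 2625 / 1.30080 = 2017.99 ≈ 2018

2018


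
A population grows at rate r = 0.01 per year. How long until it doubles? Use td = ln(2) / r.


td = ln(2) / 0.01 = 0.693147 / 0.01 = 69.3147 ≈ 69.3 years

69.3 years


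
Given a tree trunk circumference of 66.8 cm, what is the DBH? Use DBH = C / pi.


DBH = C / pi = 66.8 / 3.141593 = 21.2631 ≈ 21.26 cm

21.26 cm


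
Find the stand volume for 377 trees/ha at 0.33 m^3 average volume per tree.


V_stand = 377 * 0.33 = 124.41 ≈ 124.4 m^3/ha

124.4 m^3/ha


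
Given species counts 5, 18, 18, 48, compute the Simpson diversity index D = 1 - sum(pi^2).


Total N = 5 + 18 + 18 + 48 = 89
Per-species terms:
  p = 5/89 = 0.056180; p^2 = 0.056180^2 = 0.003156
  p = 18/89 = 0.202247; p^2 = 0.202247^2 = 0.040904
  p = 18/89 = 0.202247; p^2 = 0.202247^2 = 0.040904
  p = 48/89 = 0.539326; p^2 = 0.539326^2 = 0.290873
sum(p^2) = 0.003156 + 0.040904 + 0.040904 + 0.290873 = 0.375837
D = 1 - 0.375837 = 0.624163 ≈ 0.6242

0.6242


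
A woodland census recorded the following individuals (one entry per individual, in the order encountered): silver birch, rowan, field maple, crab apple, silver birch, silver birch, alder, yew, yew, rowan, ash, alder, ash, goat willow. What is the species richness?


Total individuals logged = 14
Distinct species (count of individuals): silver birch (3), rowan (2), field maple (1), crab apple (1), alder (2), yew (2), ash (2), goat willow (1)
Species richness = number of distinct species = 8

8


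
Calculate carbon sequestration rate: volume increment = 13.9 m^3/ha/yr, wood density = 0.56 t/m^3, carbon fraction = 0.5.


C = 13.9 * 0.56 * 0.5 = 3.892 ≈ 3.89 t C/ha/yr

3.89 t C/ha/yr


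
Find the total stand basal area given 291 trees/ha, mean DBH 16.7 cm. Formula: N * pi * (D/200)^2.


(D/200)^2 = (16.7/200)^2 = 0.0835^2 = 0.00697225
Individual BA = 3.141593 * 0.00697225 = 0.0219040 m^2
Stand BA = 291 * 0.0219040 = 6.37406 ≈ 6.37 m^2/ha

6.37 m^2/ha


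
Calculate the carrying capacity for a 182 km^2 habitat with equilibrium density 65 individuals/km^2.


K = 65 * 182 = 11830 individuals

11830 individuals


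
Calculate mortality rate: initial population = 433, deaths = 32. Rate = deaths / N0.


Mortality rate = 32 / 433 = 0.073903 ≈ 0.0739

0.0739


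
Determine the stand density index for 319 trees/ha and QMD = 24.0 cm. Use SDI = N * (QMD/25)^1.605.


QMD/25 = 24.0/25 = 0.96
(0.96)^1.605 = exp(1.605 * ln(0.96)) = exp(1.605 * (-0.0408220)) = exp(-0.0655193) = 0.936581
SDI = 319 * 0.936581 = 298.769 ≈ 299

299


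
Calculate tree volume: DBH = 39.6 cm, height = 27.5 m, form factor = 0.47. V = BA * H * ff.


(D/200)^2 = (39.6/200)^2 = 0.198^2 = 0.039204
BA = 3.141593 * 0.039204 = 0.123163 m^2
V = 0.123163 * 27.5 * 0.47 = 1.59188 ≈ 1.592 m^3

1.592 m^3


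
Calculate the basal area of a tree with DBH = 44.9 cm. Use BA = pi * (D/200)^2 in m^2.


D/200 = 44.9/200 = 0.2245 m
(D/200)^2 = 0.2245^2 = 0.05040025
BA = 3.141593 * 0.05040025 = 0.158337 ≈ 0.1583 m^2

0.1583 m^2


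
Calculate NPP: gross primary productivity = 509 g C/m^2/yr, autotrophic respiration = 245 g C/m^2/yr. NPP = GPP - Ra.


NPP = GPP - Ra = 509 - 245 = 264 g C/m^2/yr

264 g C/m^2/yr


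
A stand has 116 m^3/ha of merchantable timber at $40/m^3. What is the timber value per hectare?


Value = 116 * 40 = $4640/ha

$4640/ha


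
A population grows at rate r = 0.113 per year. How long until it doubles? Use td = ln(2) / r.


td = ln(2) / 0.113 = 0.693147 / 0.113 = 6.13404 ≈ 6.1 years

6.1 years


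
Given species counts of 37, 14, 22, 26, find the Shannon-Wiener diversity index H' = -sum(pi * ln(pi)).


Total N = 37 + 14 + 22 + 26 = 99
Per-species terms:
  p = 37/99 = 0.373737; ln(p) = -0.984203; p*ln(p) = 0.373737 * (-0.984203) = -0.367833
  p = 14/99 = 0.141414; ln(p) = -1.956064; p*ln(p) = 0.141414 * (-1.956064) = -0.276615
  p = 22/99 = 0.222222; ln(p) = -1.504078; p*ln(p) = 0.222222 * (-1.504078) = -0.334239
  p = 26/99 = 0.262626; ln(p) = -1.337024; p*ln(p) = 0.262626 * (-1.337024) = -0.351137
sum(p*ln(p)) = (-0.367833) + (-0.276615) + (-0.334239) + (-0.351137) = -1.329824
H' = -(-1.329824) = 1.329824 ≈ 1.3298

1.3298


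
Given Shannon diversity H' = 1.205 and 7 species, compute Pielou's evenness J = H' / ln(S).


ln(7) = 1.94591
J = H' / ln(S) = 1.205 / 1.94591 = 0.619248 ≈ 0.6192

0.6192


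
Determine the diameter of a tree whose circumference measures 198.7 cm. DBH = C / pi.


DBH = C / pi = 198.7 / 3.141593 = 63.2482 ≈ 63.25 cm

63.25 cm


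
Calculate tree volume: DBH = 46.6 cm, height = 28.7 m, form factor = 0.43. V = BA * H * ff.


(D/200)^2 = (46.6/200)^2 = 0.233^2 = 0.054289
BA = 3.141593 * 0.054289 = 0.170554 m^2
V = 0.170554 * 28.7 * 0.43 = 2.10481 ≈ 2.105 m^3

2.105 m^3


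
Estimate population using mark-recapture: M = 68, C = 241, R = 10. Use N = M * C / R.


N = M * C / R = 68 * 241 / 10 = 16388 / 10 = 1638.80 ≈ 1639

1639 individuals


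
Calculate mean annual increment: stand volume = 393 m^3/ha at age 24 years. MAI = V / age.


MAI = 393 / 24 = 16.3750 ≈ 16.38 m^3/ha/yr

16.38 m^3/ha/yr


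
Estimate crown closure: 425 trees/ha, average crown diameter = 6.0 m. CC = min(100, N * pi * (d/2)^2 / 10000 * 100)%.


(d/2)^2 = (6.0/2)^2 = 3^2 = 9
Crown area = 3.141593 * 9 = 28.2743 m^2
N * area / 10000 * 100 = 425 * 28.2743 / 10000 * 100 = 120.166
CC = min(100, 120.166) = 100%

100%


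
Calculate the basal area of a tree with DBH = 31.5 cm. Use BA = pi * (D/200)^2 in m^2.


D/200 = 31.5/200 = 0.1575 m
(D/200)^2 = 0.1575^2 = 0.02480625
BA = 3.141593 * 0.02480625 = 0.0779311 ≈ 0.0779 m^2

0.0779 m^2


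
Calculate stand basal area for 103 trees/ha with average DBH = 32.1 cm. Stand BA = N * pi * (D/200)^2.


(D/200)^2 = (32.1/200)^2 = 0.1605^2 = 0.02576025
Individual BA = 3.141593 * 0.02576025 = 0.0809282 m^2
Stand BA = 103 * 0.0809282 = 8.33560 ≈ 8.34 m^2/ha

8.34 m^2/ha


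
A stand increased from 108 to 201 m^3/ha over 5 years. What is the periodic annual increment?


PAI = (V2 - V1) / period = (201 - 108) / 5 = 93 / 5 = 18.60 m^3/ha/yr

18.60 m^3/ha/yr


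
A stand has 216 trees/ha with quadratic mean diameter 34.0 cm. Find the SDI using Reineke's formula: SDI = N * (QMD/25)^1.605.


QMD/25 = 34.0/25 = 1.36
(1.36)^1.605 = exp(1.605 * ln(1.36)) = exp(1.605 * 0.307485) = exp(0.493513) = 1.63806
SDI = 216 * 1.63806 = 353.821 ≈ 354

354


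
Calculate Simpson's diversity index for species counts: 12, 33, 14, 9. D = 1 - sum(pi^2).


Total N = 12 + 33 + 14 + 9 = 68
Per-species terms:
  p = 12/68 = 0.176471; p^2 = 0.176471^2 = 0.031142
  p = 33/68 = 0.485294; p^2 = 0.485294^2 = 0.235510
  p = 14/68 = 0.205882; p^2 = 0.205882^2 = 0.042387
  p = 9/68 = 0.132353; p^2 = 0.132353^2 = 0.017517
sum(p^2) = 0.031142 + 0.235510 + 0.042387 + 0.017517 = 0.326556
D = 1 - 0.326556 = 0.673444 ≈ 0.6734

0.6734


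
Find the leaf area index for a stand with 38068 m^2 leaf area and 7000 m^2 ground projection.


LAI = 38068 / 7000 = 5.4383 ≈ 5.44

5.44


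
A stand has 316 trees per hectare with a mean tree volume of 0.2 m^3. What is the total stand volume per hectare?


V_stand = 316 * 0.2 = 63.2 m^3/ha

63.2 m^3/ha


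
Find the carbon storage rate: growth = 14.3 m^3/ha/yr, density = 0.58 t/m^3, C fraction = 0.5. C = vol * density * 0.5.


C = 14.3 * 0.58 * 0.5 = 4.147 ≈ 4.15 t C/ha/yr

4.15 t C/ha/yr


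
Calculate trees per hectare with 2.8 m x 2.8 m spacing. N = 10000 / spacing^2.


N = 10000 / 2.8^2 = 10000 / 7.84 = 1275.51 ≈ 1276 trees/ha

1276 trees/ha


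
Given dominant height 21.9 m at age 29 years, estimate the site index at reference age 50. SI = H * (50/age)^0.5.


50/29 = 1.72414
(1.72414)^0.5 = 1.31307
SI = 21.9 * 1.31307 = 28.7562 ≈ 28.8 m

28.8 m


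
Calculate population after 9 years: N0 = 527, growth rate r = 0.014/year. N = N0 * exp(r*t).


r*t = 0.014 * 9 = 0.126
exp(0.126) = 1.13428
N = 527 * 1.13428 = 597.766 ≈ 598

598


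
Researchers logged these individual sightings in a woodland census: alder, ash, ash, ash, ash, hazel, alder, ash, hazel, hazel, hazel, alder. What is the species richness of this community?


Total individuals logged = 12
Distinct species (count of individuals): alder (3), ash (5), hazel (4)
Species richness = number of distinct species = 3

3


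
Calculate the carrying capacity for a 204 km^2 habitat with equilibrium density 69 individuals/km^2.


K = 69 * 204 = 14076 individuals

14076 individuals


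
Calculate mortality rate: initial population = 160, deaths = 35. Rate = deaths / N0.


Mortality rate = 35 / 160 = 0.218750 ≈ 0.2188

0.2188


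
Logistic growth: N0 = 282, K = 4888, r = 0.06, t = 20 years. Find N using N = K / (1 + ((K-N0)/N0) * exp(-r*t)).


(K - N0)/N0 = (4888 - 282)/282 = 4606/282 = 16.3333
r*t = 0.06 * 20 = 1.2; exp(-1.2) = 0.301194
16.3333 * 0.301194 = 4.91949
1 + 4.91949 = 5.91949
N = 4888 / 5.91949 = 825.747 ≈ 826

826
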